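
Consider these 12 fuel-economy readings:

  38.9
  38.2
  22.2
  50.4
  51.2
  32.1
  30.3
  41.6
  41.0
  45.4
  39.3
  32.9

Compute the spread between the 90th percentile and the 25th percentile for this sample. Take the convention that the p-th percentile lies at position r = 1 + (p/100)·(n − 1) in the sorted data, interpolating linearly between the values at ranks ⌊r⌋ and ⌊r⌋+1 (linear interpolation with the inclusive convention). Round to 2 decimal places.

Sorted: 22.2, 30.3, 32.1, 32.9, 38.2, 38.9, 39.3, 41.0, 41.6, 45.4, 50.4, 51.2.
n = 12.
P25: r = 3.75; ranks 3–4 are 32.1, 32.9; interpolating gives 32.7.
P90: r = 10.9; ranks 10–11 are 45.4, 50.4; interpolating gives 49.9.
Difference: 49.9 − 32.7 = 17.2.

17.20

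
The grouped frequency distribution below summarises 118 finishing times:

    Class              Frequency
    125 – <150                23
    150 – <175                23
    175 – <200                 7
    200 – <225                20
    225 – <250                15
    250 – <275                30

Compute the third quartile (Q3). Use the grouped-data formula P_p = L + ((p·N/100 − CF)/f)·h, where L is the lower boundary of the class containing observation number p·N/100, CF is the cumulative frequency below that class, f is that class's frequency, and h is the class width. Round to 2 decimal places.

N = 118; target position k = 75/100 · 118 = 88.5.
Cumulative frequencies: 23, 46, 53, 73, 88, 118.
Observation 88.5 falls in the class 250 – <275.
L = 250, CF = 88, f = 30, h = 25.
P75 = 250 + ((88.5 − 88)/30)·25 = 250 + 0.416667 = 250.417.

250.42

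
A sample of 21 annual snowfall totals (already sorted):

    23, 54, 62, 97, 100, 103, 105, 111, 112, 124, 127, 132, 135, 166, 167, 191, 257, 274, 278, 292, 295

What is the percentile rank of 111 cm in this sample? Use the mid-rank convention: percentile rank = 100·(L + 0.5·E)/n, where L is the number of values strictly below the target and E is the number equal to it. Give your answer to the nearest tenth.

Count below 111: L = 7; count equal: E = 1; n = 21.
Percentile rank = 100·(7 + 0.5·1)/21 = 100·7.5/21 = 35.71.

35.7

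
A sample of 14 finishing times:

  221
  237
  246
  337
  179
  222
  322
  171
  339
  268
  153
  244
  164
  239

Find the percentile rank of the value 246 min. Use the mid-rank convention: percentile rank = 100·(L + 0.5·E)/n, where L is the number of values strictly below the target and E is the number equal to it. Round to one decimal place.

67.9

Sorted: 153, 164, 171, 179, 221, 222, 237, 239, 244, 246, 268, 322, 337, 339.
Count below 246: L = 9; count equal: E = 1; n = 14.
Percentile rank = 100·(9 + 0.5·1)/14 = 100·9.5/14 = 67.86.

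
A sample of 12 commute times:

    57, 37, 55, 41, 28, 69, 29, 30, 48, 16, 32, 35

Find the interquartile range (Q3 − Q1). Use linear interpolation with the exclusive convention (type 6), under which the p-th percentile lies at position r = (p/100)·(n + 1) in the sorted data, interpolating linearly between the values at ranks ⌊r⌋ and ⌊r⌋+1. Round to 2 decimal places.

Sorted: 16, 28, 29, 30, 32, 35, 37, 41, 48, 55, 57, 69.
n = 12.
P25: r = 3.25; ranks 3–4 are 29, 30; interpolating gives 29.25.
P75: r = 9.75; ranks 9–10 are 48, 55; interpolating gives 53.25.
Difference: 53.25 − 29.25 = 24.

24.00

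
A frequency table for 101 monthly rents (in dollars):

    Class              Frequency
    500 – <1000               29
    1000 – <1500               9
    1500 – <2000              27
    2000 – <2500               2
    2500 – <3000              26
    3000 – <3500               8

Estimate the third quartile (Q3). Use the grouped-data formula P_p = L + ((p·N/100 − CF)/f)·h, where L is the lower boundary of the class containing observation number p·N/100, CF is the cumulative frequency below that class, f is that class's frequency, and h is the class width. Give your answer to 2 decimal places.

N = 101; target position k = 75/100 · 101 = 75.75.
Cumulative frequencies: 29, 38, 65, 67, 93, 101.
Observation 75.75 falls in the class 2500 – <3000.
L = 2500, CF = 67, f = 26, h = 500.
P75 = 2500 + ((75.75 − 67)/26)·500 = 2500 + 168.269 = 2668.27.

2668.27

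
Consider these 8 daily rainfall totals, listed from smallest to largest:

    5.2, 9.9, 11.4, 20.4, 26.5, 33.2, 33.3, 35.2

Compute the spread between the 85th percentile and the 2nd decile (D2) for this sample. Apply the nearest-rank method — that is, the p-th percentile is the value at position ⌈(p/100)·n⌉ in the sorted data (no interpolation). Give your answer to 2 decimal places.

n = 8.
P20: rank ⌈20/100·8⌉ = 2 → 9.9.
P85: rank ⌈85/100·8⌉ = 7 → 33.3.
Difference: 33.3 − 9.9 = 23.4.

23.40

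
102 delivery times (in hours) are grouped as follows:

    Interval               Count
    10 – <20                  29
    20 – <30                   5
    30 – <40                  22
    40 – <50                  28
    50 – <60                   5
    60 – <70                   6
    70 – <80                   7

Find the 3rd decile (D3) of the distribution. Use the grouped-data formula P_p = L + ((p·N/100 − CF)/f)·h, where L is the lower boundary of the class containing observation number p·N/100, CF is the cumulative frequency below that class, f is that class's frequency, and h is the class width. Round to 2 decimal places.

23.20

N = 102; target position k = 30/100 · 102 = 30.6.
Cumulative frequencies: 29, 34, 56, 84, 89, 95, 102.
Observation 30.6 falls in the class 20 – <30.
L = 20, CF = 29, f = 5, h = 10.
P30 = 20 + ((30.6 − 29)/5)·10 = 20 + 3.2 = 23.2.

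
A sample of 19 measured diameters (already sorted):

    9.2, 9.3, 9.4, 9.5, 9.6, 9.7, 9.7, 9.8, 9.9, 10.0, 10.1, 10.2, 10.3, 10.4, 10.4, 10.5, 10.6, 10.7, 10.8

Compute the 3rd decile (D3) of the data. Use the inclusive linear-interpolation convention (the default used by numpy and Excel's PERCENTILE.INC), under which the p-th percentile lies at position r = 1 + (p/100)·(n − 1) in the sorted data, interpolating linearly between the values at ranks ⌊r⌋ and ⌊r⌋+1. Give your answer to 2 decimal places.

9.70

n = 19.
r = 1 + (30/100)·(19 − 1) = 1 + 5.4 = 6.4.
Rank 6 is 9.7 and rank 7 is 9.7.
Interpolate: 9.7 + 0.4·(9.7 − 9.7) = 9.7 + 0.4·0 = 9.7.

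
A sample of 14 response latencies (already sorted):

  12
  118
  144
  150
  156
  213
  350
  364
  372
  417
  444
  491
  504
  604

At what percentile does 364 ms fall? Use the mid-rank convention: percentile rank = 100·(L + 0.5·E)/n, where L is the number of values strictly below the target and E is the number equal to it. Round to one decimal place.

Count below 364: L = 7; count equal: E = 1; n = 14.
Percentile rank = 100·(7 + 0.5·1)/14 = 100·7.5/14 = 53.57.

53.6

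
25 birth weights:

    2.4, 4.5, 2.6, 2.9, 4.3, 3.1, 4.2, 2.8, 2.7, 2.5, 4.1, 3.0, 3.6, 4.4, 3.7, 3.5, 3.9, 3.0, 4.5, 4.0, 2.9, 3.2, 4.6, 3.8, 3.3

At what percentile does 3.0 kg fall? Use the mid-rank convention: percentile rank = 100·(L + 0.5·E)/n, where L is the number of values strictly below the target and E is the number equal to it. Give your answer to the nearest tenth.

Sorted: 2.4, 2.5, 2.6, 2.7, 2.8, 2.9, 2.9, 3.0, 3.0, 3.1, 3.2, 3.3, 3.5, 3.6, 3.7, 3.8, 3.9, 4.0, 4.1, 4.2, 4.3, 4.4, 4.5, 4.5, 4.6.
Count below 3.0: L = 7; count equal: E = 2; n = 25.
Percentile rank = 100·(7 + 0.5·2)/25 = 100·8/25 = 32.

32.0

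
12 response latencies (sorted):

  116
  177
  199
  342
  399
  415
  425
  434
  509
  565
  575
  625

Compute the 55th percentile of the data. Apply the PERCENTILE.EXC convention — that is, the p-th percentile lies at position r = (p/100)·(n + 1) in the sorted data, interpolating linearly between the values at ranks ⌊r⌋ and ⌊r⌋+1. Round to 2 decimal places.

n = 12.
r = (55/100)·(12 + 1) = 7.15.
Rank 7 is 425 and rank 8 is 434.
Interpolate: 425 + 0.15·(434 − 425) = 425 + 0.15·9 = 426.35.

426.35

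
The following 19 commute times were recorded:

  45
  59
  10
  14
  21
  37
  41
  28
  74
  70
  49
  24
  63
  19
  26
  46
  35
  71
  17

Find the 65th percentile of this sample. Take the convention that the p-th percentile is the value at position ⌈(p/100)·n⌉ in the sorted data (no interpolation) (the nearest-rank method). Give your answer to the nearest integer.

Sorted: 10, 14, 17, 19, 21, 24, 26, 28, 35, 37, 41, 45, 46, 49, 59, 63, 70, 71, 74.
n = 19.
Position = ⌈65/100 · 19⌉ = ⌈12.35⌉ = 13.
The value at rank 13 is 46.

46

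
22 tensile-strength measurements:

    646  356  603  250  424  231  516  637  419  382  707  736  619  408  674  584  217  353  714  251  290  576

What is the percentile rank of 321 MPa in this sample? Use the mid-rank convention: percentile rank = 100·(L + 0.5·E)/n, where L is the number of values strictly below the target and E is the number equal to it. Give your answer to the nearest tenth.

Sorted: 217, 231, 250, 251, 290, 353, 356, 382, 408, 419, 424, 516, 576, 584, 603, 619, 637, 646, 674, 707, 714, 736.
Count below 321: L = 5; count equal: E = 0; n = 22.
Percentile rank = 100·(5 + 0.5·0)/22 = 100·5/22 = 22.73.

22.7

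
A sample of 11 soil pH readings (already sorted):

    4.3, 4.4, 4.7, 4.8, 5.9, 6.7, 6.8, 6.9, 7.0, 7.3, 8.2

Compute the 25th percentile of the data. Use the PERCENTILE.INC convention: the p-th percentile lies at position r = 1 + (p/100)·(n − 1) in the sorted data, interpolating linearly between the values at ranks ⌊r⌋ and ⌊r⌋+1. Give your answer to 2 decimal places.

4.75

n = 11.
r = 1 + (25/100)·(11 − 1) = 1 + 2.5 = 3.5.
Rank 3 is 4.7 and rank 4 is 4.8.
Interpolate: 4.7 + 0.5·(4.8 − 4.7) = 4.7 + 0.5·0.1 = 4.75.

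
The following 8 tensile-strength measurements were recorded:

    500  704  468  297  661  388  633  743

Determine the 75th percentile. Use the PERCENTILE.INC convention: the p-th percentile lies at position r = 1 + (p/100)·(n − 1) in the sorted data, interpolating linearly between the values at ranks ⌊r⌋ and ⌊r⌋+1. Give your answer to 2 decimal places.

671.75

Sorted: 297, 388, 468, 500, 633, 661, 704, 743.
n = 8.
r = 1 + (75/100)·(8 − 1) = 1 + 5.25 = 6.25.
Rank 6 is 661 and rank 7 is 704.
Interpolate: 661 + 0.25·(704 − 661) = 661 + 0.25·43 = 671.75.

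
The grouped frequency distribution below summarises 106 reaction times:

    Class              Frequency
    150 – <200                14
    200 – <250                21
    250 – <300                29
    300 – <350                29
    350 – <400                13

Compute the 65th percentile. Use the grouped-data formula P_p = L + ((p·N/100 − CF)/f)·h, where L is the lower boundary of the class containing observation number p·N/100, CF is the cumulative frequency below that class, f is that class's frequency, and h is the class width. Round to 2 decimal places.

N = 106; target position k = 65/100 · 106 = 68.9.
Cumulative frequencies: 14, 35, 64, 93, 106.
Observation 68.9 falls in the class 300 – <350.
L = 300, CF = 64, f = 29, h = 50.
P65 = 300 + ((68.9 − 64)/29)·50 = 300 + 8.44828 = 308.448.

308.45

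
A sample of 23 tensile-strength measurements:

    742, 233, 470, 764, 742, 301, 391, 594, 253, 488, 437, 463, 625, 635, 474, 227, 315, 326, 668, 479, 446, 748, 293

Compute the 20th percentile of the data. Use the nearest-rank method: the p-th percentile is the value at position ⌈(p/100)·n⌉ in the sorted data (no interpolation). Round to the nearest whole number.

301

Sorted: 227, 233, 253, 293, 301, 315, 326, 391, 437, 446, 463, 470, 474, 479, 488, 594, 625, 635, 668, 742, 742, 748, 764.
n = 23.
Position = ⌈20/100 · 23⌉ = ⌈4.6⌉ = 5.
The value at rank 5 is 301.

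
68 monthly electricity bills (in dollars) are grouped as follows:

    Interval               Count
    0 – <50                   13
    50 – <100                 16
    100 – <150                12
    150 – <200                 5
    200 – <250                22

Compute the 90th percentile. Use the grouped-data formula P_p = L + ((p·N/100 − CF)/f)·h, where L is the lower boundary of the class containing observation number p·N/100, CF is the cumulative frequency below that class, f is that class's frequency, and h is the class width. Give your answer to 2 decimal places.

234.55

N = 68; target position k = 90/100 · 68 = 61.2.
Cumulative frequencies: 13, 29, 41, 46, 68.
Observation 61.2 falls in the class 200 – <250.
L = 200, CF = 46, f = 22, h = 50.
P90 = 200 + ((61.2 − 46)/22)·50 = 200 + 34.5455 = 234.545.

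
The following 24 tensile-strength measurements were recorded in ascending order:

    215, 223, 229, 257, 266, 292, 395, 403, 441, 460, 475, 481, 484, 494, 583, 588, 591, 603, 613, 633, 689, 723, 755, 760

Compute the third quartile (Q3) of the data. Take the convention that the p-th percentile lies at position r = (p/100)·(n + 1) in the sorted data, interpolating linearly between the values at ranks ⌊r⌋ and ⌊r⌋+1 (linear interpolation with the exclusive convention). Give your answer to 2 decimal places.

n = 24.
r = (75/100)·(24 + 1) = 18.75.
Rank 18 is 603 and rank 19 is 613.
Interpolate: 603 + 0.75·(613 − 603) = 603 + 0.75·10 = 610.5.

610.50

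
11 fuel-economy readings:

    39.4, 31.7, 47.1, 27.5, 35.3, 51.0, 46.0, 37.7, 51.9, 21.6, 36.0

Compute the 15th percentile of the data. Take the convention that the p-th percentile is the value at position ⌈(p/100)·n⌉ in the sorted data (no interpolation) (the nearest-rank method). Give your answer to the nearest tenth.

Sorted: 21.6, 27.5, 31.7, 35.3, 36.0, 37.7, 39.4, 46.0, 47.1, 51.0, 51.9.
n = 11.
Position = ⌈15/100 · 11⌉ = ⌈1.65⌉ = 2.
The value at rank 2 is 27.5.

27.5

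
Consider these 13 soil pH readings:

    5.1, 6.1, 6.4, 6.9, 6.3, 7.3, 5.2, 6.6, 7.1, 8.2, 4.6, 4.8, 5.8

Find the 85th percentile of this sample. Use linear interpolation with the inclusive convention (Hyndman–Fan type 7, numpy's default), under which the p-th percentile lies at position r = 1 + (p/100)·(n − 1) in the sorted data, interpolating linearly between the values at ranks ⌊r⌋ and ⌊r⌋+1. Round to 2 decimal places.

Sorted: 4.6, 4.8, 5.1, 5.2, 5.8, 6.1, 6.3, 6.4, 6.6, 6.9, 7.1, 7.3, 8.2.
n = 13.
r = 1 + (85/100)·(13 − 1) = 1 + 10.2 = 11.2.
Rank 11 is 7.1 and rank 12 is 7.3.
Interpolate: 7.1 + 0.2·(7.3 − 7.1) = 7.1 + 0.2·0.2 = 7.14.

7.14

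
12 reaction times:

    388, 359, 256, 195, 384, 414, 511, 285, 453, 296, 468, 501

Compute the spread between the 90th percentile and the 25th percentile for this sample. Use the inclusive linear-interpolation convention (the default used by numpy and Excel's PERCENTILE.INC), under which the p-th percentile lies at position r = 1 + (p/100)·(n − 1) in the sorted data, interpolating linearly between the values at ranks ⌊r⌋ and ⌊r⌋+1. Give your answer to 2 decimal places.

Sorted: 195, 256, 285, 296, 359, 384, 388, 414, 453, 468, 501, 511.
n = 12.
P25: r = 3.75; ranks 3–4 are 285, 296; interpolating gives 293.25.
P90: r = 10.9; ranks 10–11 are 468, 501; interpolating gives 497.7.
Difference: 497.7 − 293.25 = 204.45.

204.45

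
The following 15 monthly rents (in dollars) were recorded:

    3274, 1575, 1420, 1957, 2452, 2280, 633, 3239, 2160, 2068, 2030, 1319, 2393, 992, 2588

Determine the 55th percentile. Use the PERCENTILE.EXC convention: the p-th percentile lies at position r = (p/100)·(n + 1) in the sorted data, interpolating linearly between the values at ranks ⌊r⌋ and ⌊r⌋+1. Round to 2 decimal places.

Sorted: 633, 992, 1319, 1420, 1575, 1957, 2030, 2068, 2160, 2280, 2393, 2452, 2588, 3239, 3274.
n = 15.
r = (55/100)·(15 + 1) = 8.8.
Rank 8 is 2068 and rank 9 is 2160.
Interpolate: 2068 + 0.8·(2160 − 2068) = 2068 + 0.8·92 = 2141.6.

2141.60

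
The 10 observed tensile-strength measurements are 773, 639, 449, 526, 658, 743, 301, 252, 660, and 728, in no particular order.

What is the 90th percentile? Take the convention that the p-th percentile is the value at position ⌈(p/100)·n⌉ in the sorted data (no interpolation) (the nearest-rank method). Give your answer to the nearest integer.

Sorted: 252, 301, 449, 526, 639, 658, 660, 728, 743, 773.
n = 10.
Position = ⌈90/100 · 10⌉ = ⌈9⌉ = 9.
The value at rank 9 is 743.

743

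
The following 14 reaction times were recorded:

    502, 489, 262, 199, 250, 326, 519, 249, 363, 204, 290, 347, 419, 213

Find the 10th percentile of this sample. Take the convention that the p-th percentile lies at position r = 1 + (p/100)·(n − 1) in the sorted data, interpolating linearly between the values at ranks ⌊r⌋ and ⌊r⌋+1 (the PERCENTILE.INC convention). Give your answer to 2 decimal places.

Sorted: 199, 204, 213, 249, 250, 262, 290, 326, 347, 363, 419, 489, 502, 519.
n = 14.
r = 1 + (10/100)·(14 − 1) = 1 + 1.3 = 2.3.
Rank 2 is 204 and rank 3 is 213.
Interpolate: 204 + 0.3·(213 − 204) = 204 + 0.3·9 = 206.7.

206.70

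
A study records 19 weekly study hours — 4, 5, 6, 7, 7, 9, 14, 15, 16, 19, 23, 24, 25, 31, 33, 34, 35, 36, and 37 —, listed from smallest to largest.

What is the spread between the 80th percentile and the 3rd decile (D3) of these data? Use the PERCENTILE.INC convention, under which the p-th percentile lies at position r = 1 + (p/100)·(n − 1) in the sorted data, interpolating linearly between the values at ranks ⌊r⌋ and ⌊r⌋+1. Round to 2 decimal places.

n = 19.
P30: r = 6.4; ranks 6–7 are 9, 14; interpolating gives 11.
P80: r = 15.4; ranks 15–16 are 33, 34; interpolating gives 33.4.
Difference: 33.4 − 11 = 22.4.

22.40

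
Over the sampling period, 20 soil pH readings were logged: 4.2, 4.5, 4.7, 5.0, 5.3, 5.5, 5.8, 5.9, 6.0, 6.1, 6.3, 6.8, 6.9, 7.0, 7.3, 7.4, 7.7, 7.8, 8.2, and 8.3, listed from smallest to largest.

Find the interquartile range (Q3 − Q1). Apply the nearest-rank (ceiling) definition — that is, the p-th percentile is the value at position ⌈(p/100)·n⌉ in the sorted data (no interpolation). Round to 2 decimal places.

n = 20.
P25: rank ⌈25/100·20⌉ = 5 → 5.3.
P75: rank ⌈75/100·20⌉ = 15 → 7.3.
Difference: 7.3 − 5.3 = 2.

2.00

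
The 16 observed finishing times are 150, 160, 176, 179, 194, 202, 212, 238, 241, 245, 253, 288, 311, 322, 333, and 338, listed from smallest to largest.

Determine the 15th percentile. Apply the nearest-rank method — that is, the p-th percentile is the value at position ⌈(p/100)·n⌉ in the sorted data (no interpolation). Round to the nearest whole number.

n = 16.
Position = ⌈15/100 · 16⌉ = ⌈2.4⌉ = 3.
The value at rank 3 is 176.

176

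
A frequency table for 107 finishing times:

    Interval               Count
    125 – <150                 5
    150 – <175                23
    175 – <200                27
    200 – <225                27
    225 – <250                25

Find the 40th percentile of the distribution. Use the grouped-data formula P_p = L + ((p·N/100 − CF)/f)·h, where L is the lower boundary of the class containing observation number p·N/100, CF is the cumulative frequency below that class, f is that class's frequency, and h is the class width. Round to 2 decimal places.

N = 107; target position k = 40/100 · 107 = 42.8.
Cumulative frequencies: 5, 28, 55, 82, 107.
Observation 42.8 falls in the class 175 – <200.
L = 175, CF = 28, f = 27, h = 25.
P40 = 175 + ((42.8 − 28)/27)·25 = 175 + 13.7037 = 188.704.

188.70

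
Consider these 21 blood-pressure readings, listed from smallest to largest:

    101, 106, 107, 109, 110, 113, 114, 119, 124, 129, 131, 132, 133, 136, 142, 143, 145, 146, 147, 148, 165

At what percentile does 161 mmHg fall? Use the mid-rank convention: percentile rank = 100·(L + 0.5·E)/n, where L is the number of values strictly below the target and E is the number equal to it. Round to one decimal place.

Count below 161: L = 20; count equal: E = 0; n = 21.
Percentile rank = 100·(20 + 0.5·0)/21 = 100·20/21 = 95.24.

95.2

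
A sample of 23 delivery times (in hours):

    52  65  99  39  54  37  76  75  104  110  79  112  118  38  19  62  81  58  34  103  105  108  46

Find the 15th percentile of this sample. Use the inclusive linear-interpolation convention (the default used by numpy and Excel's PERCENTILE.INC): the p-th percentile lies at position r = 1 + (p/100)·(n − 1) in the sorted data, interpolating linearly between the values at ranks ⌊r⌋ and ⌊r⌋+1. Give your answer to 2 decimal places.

38.30

Sorted: 19, 34, 37, 38, 39, 46, 52, 54, 58, 62, 65, 75, 76, 79, 81, 99, 103, 104, 105, 108, 110, 112, 118.
n = 23.
r = 1 + (15/100)·(23 − 1) = 1 + 3.3 = 4.3.
Rank 4 is 38 and rank 5 is 39.
Interpolate: 38 + 0.3·(39 − 38) = 38 + 0.3·1 = 38.3.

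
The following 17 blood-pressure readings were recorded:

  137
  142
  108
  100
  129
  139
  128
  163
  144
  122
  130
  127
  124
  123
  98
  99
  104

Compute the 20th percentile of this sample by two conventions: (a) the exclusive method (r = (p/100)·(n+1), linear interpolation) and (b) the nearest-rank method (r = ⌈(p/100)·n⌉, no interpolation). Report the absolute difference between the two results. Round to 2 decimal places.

1.60

Sorted: 98, 99, 100, 104, 108, 122, 123, 124, 127, 128, 129, 130, 137, 139, 142, 144, 163.
n = 17.
(a) r = 3.6; between ranks 3 (100) and 4 (104): 102.4.
(b) the nearest-rank method: rank 4 → 104.
|102.4 − 104| = 1.6.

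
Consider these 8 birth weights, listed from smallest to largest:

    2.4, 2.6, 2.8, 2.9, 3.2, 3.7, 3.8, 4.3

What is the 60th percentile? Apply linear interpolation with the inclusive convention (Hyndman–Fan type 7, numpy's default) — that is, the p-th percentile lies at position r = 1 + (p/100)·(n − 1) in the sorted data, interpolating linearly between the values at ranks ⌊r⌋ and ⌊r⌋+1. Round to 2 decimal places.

n = 8.
r = 1 + (60/100)·(8 − 1) = 1 + 4.2 = 5.2.
Rank 5 is 3.2 and rank 6 is 3.7.
Interpolate: 3.2 + 0.2·(3.7 − 3.2) = 3.2 + 0.2·0.5 = 3.3.

3.30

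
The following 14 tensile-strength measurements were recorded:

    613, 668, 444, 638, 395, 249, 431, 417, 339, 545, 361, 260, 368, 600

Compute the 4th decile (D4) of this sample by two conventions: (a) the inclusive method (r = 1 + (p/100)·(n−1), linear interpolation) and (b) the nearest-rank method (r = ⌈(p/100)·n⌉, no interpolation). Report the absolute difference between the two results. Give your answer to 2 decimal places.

4.40

Sorted: 249, 260, 339, 361, 368, 395, 417, 431, 444, 545, 600, 613, 638, 668.
n = 14.
(a) r = 6.2; between ranks 6 (395) and 7 (417): 399.4.
(b) the nearest-rank method: rank 6 → 395.
|399.4 − 395| = 4.4.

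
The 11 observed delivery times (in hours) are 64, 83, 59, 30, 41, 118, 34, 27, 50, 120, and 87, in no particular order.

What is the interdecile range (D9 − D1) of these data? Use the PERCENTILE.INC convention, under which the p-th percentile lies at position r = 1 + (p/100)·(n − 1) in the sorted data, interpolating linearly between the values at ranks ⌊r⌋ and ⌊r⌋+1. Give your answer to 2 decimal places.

88.00

Sorted: 27, 30, 34, 41, 50, 59, 64, 83, 87, 118, 120.
n = 11.
P10: r = 2 (integer) → 30.
P90: r = 10 (integer) → 118.
Difference: 118 − 30 = 88.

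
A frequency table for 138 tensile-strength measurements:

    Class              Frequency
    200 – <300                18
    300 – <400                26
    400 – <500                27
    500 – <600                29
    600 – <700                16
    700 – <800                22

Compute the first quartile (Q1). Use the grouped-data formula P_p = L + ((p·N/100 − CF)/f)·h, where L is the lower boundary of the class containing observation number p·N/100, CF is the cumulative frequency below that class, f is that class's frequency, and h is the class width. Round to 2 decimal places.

N = 138; target position k = 25/100 · 138 = 34.5.
Cumulative frequencies: 18, 44, 71, 100, 116, 138.
Observation 34.5 falls in the class 300 – <400.
L = 300, CF = 18, f = 26, h = 100.
P25 = 300 + ((34.5 − 18)/26)·100 = 300 + 63.4615 = 363.462.

363.46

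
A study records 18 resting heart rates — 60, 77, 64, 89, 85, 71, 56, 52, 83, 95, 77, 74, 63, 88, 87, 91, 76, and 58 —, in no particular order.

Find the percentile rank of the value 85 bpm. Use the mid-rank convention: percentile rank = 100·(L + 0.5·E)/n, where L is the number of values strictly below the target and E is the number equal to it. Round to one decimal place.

69.4

Sorted: 52, 56, 58, 60, 63, 64, 71, 74, 76, 77, 77, 83, 85, 87, 88, 89, 91, 95.
Count below 85: L = 12; count equal: E = 1; n = 18.
Percentile rank = 100·(12 + 0.5·1)/18 = 100·12.5/18 = 69.44.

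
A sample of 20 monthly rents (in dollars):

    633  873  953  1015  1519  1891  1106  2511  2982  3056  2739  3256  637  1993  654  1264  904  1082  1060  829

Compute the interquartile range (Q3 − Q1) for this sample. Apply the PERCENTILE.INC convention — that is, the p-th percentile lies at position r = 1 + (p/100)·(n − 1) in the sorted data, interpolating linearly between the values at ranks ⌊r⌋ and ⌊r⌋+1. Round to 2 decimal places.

Sorted: 633, 637, 654, 829, 873, 904, 953, 1015, 1060, 1082, 1106, 1264, 1519, 1891, 1993, 2511, 2739, 2982, 3056, 3256.
n = 20.
P25: r = 5.75; ranks 5–6 are 873, 904; interpolating gives 896.25.
P75: r = 15.25; ranks 15–16 are 1993, 2511; interpolating gives 2122.5.
Difference: 2122.5 − 896.25 = 1226.25.

1226.25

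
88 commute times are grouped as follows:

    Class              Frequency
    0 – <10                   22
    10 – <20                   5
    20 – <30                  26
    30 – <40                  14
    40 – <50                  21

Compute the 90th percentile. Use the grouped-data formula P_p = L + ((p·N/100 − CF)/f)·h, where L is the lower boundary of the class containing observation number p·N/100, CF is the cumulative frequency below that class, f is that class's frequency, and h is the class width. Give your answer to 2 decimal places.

45.81

N = 88; target position k = 90/100 · 88 = 79.2.
Cumulative frequencies: 22, 27, 53, 67, 88.
Observation 79.2 falls in the class 40 – <50.
L = 40, CF = 67, f = 21, h = 10.
P90 = 40 + ((79.2 − 67)/21)·10 = 40 + 5.80952 = 45.8095.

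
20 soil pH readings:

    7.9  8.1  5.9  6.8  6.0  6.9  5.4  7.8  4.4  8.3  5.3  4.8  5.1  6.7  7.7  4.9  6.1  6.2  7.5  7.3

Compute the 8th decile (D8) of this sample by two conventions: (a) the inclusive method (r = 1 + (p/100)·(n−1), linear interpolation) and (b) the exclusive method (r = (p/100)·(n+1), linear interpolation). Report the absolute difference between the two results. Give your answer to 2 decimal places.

Sorted: 4.4, 4.8, 4.9, 5.1, 5.3, 5.4, 5.9, 6.0, 6.1, 6.2, 6.7, 6.8, 6.9, 7.3, 7.5, 7.7, 7.8, 7.9, 8.1, 8.3.
n = 20.
(a) r = 16.2; between ranks 16 (7.7) and 17 (7.8): 7.72.
(b) r = 16.8; between ranks 16 (7.7) and 17 (7.8): 7.78.
|7.72 − 7.78| = 0.06.

0.06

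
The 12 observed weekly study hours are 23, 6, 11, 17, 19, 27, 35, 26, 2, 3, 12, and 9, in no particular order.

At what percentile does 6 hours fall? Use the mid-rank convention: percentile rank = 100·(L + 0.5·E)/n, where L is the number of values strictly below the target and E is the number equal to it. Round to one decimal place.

Sorted: 2, 3, 6, 9, 11, 12, 17, 19, 23, 26, 27, 35.
Count below 6: L = 2; count equal: E = 1; n = 12.
Percentile rank = 100·(2 + 0.5·1)/12 = 100·2.5/12 = 20.83.

20.8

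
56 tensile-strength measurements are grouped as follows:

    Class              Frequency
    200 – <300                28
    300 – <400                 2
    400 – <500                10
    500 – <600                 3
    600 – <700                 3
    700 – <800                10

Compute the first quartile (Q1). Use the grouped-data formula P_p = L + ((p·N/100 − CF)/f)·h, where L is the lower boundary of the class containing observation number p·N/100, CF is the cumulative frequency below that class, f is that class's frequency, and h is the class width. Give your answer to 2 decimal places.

N = 56; target position k = 25/100 · 56 = 14.
Cumulative frequencies: 28, 30, 40, 43, 46, 56.
Observation 14 falls in the class 200 – <300.
L = 200, CF = 0, f = 28, h = 100.
P25 = 200 + ((14 − 0)/28)·100 = 200 + 50 = 250.

250.00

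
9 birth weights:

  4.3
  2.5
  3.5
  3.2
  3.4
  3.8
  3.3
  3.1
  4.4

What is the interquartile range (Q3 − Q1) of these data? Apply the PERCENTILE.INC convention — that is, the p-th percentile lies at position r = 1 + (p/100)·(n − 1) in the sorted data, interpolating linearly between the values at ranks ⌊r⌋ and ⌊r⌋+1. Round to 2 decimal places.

Sorted: 2.5, 3.1, 3.2, 3.3, 3.4, 3.5, 3.8, 4.3, 4.4.
n = 9.
P25: r = 3 (integer) → 3.2.
P75: r = 7 (integer) → 3.8.
Difference: 3.8 − 3.2 = 0.6.

0.60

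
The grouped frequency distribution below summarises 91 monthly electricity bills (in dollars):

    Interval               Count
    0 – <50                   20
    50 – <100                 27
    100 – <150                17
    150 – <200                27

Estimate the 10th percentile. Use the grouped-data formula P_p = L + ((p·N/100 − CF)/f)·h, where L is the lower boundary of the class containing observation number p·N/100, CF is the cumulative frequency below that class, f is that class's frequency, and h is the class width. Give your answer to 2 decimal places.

N = 91; target position k = 10/100 · 91 = 9.1.
Cumulative frequencies: 20, 47, 64, 91.
Observation 9.1 falls in the class 0 – <50.
L = 0, CF = 0, f = 20, h = 50.
P10 = 0 + ((9.1 − 0)/20)·50 = 0 + 22.75 = 22.75.

22.75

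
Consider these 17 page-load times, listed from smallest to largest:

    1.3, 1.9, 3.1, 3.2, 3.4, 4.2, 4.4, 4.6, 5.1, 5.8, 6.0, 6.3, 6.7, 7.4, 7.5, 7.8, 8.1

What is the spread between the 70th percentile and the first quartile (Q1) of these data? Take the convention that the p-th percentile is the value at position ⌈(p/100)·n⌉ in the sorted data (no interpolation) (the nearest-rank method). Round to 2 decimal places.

n = 17.
P25: rank ⌈25/100·17⌉ = 5 → 3.4.
P70: rank ⌈70/100·17⌉ = 12 → 6.3.
Difference: 6.3 − 3.4 = 2.9.

2.90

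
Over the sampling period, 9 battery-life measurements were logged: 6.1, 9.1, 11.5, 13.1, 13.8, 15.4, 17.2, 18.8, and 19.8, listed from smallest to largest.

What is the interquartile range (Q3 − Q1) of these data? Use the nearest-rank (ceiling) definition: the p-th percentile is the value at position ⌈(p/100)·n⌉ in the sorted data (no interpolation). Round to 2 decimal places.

n = 9.
P25: rank ⌈25/100·9⌉ = 3 → 11.5.
P75: rank ⌈75/100·9⌉ = 7 → 17.2.
Difference: 17.2 − 11.5 = 5.7.

5.70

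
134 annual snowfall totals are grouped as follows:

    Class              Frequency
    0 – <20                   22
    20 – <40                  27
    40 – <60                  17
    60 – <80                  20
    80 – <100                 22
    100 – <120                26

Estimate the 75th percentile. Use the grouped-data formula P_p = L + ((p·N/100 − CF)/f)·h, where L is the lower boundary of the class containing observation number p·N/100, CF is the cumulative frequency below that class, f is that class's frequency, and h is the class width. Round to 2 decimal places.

93.18

N = 134; target position k = 75/100 · 134 = 100.5.
Cumulative frequencies: 22, 49, 66, 86, 108, 134.
Observation 100.5 falls in the class 80 – <100.
L = 80, CF = 86, f = 22, h = 20.
P75 = 80 + ((100.5 − 86)/22)·20 = 80 + 13.1818 = 93.1818.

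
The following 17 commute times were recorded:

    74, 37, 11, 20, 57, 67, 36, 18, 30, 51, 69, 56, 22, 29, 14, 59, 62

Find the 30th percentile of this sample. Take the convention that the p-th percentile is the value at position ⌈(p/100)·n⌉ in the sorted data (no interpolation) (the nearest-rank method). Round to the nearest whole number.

Sorted: 11, 14, 18, 20, 22, 29, 30, 36, 37, 51, 56, 57, 59, 62, 67, 69, 74.
n = 17.
Position = ⌈30/100 · 17⌉ = ⌈5.1⌉ = 6.
The value at rank 6 is 29.

29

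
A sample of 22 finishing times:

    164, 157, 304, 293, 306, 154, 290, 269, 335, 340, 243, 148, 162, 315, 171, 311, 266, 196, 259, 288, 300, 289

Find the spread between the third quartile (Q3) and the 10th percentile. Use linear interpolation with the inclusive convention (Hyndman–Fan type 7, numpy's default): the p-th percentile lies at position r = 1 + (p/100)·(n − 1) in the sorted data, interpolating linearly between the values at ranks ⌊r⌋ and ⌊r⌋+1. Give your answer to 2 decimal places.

145.50

Sorted: 148, 154, 157, 162, 164, 171, 196, 243, 259, 266, 269, 288, 289, 290, 293, 300, 304, 306, 311, 315, 335, 340.
n = 22.
P10: r = 3.1; ranks 3–4 are 157, 162; interpolating gives 157.5.
P75: r = 16.75; ranks 16–17 are 300, 304; interpolating gives 303.
Difference: 303 − 157.5 = 145.5.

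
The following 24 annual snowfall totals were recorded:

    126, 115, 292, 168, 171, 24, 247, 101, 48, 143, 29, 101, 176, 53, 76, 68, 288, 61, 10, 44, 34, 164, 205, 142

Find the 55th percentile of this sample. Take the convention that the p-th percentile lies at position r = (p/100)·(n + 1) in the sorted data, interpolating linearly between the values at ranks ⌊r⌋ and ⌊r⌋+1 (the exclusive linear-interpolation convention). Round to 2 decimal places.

123.25

Sorted: 10, 24, 29, 34, 44, 48, 53, 61, 68, 76, 101, 101, 115, 126, 142, 143, 164, 168, 171, 176, 205, 247, 288, 292.
n = 24.
r = (55/100)·(24 + 1) = 13.75.
Rank 13 is 115 and rank 14 is 126.
Interpolate: 115 + 0.75·(126 − 115) = 115 + 0.75·11 = 123.25.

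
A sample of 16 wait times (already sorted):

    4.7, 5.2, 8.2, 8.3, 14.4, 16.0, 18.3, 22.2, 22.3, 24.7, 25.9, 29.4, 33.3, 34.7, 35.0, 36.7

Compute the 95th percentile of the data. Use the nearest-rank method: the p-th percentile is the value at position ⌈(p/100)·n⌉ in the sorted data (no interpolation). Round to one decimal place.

36.7

n = 16.
Position = ⌈95/100 · 16⌉ = ⌈15.2⌉ = 16.
The value at rank 16 is 36.7.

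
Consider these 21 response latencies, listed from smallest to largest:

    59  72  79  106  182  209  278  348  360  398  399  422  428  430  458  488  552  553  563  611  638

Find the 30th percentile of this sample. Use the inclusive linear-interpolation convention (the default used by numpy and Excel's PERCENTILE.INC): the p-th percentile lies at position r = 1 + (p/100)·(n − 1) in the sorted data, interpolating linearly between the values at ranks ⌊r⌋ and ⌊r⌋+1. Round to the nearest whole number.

278

n = 21.
r = 1 + (30/100)·(21 − 1) = 1 + 6 = 7.
r is an integer, so P30 is the value at rank 7: 278.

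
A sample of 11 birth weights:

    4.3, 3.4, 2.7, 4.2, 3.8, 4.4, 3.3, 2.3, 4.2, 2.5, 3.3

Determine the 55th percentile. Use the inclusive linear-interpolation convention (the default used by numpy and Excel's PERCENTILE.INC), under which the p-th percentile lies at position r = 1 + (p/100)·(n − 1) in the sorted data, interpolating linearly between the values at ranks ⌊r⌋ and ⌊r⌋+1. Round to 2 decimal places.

Sorted: 2.3, 2.5, 2.7, 3.3, 3.3, 3.4, 3.8, 4.2, 4.2, 4.3, 4.4.
n = 11.
r = 1 + (55/100)·(11 − 1) = 1 + 5.5 = 6.5.
Rank 6 is 3.4 and rank 7 is 3.8.
Interpolate: 3.4 + 0.5·(3.8 − 3.4) = 3.4 + 0.5·0.4 = 3.6.

3.60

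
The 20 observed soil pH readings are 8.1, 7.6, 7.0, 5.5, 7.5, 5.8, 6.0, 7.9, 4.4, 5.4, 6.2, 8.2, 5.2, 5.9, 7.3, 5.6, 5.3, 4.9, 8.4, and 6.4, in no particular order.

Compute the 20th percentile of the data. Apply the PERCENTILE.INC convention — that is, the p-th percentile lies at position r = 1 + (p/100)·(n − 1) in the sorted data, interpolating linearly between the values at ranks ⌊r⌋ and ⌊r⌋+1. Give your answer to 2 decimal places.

5.38

Sorted: 4.4, 4.9, 5.2, 5.3, 5.4, 5.5, 5.6, 5.8, 5.9, 6.0, 6.2, 6.4, 7.0, 7.3, 7.5, 7.6, 7.9, 8.1, 8.2, 8.4.
n = 20.
r = 1 + (20/100)·(20 − 1) = 1 + 3.8 = 4.8.
Rank 4 is 5.3 and rank 5 is 5.4.
Interpolate: 5.3 + 0.8·(5.4 − 5.3) = 5.3 + 0.8·0.1 = 5.38.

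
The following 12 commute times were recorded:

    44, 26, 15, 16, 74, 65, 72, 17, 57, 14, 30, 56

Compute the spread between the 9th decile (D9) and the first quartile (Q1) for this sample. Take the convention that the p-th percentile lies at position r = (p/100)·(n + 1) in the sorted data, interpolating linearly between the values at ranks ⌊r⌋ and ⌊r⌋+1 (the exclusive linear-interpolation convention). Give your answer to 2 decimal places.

Sorted: 14, 15, 16, 17, 26, 30, 44, 56, 57, 65, 72, 74.
n = 12.
P25: r = 3.25; ranks 3–4 are 16, 17; interpolating gives 16.25.
P90: r = 11.7; ranks 11–12 are 72, 74; interpolating gives 73.4.
Difference: 73.4 − 16.25 = 57.15.

57.15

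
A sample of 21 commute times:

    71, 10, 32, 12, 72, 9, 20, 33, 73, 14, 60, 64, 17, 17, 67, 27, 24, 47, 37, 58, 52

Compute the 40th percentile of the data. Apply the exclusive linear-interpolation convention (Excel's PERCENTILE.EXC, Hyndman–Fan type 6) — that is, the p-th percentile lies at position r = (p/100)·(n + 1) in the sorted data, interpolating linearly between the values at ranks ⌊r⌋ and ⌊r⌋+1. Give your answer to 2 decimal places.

26.40

Sorted: 9, 10, 12, 14, 17, 17, 20, 24, 27, 32, 33, 37, 47, 52, 58, 60, 64, 67, 71, 72, 73.
n = 21.
r = (40/100)·(21 + 1) = 8.8.
Rank 8 is 24 and rank 9 is 27.
Interpolate: 24 + 0.8·(27 − 24) = 24 + 0.8·3 = 26.4.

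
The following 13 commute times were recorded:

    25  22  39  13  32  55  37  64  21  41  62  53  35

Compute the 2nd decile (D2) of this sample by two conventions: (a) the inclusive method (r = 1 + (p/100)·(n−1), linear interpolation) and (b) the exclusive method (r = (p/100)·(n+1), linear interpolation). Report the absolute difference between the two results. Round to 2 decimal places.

Sorted: 13, 21, 22, 25, 32, 35, 37, 39, 41, 53, 55, 62, 64.
n = 13.
(a) r = 3.4; between ranks 3 (22) and 4 (25): 23.2.
(b) r = 2.8; between ranks 2 (21) and 3 (22): 21.8.
|23.2 − 21.8| = 1.4.

1.40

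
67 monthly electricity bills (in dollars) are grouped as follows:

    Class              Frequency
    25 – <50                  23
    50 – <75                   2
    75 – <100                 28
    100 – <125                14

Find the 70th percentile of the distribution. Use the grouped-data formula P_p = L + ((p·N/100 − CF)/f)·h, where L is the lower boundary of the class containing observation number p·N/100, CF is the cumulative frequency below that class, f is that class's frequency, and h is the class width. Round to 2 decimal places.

94.55

N = 67; target position k = 70/100 · 67 = 46.9.
Cumulative frequencies: 23, 25, 53, 67.
Observation 46.9 falls in the class 75 – <100.
L = 75, CF = 25, f = 28, h = 25.
P70 = 75 + ((46.9 − 25)/28)·25 = 75 + 19.5536 = 94.5536.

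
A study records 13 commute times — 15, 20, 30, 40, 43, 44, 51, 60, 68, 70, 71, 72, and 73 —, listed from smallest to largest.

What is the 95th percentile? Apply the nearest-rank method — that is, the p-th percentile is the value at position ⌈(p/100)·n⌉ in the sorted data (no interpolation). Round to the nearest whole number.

n = 13.
Position = ⌈95/100 · 13⌉ = ⌈12.35⌉ = 13.
The value at rank 13 is 73.

73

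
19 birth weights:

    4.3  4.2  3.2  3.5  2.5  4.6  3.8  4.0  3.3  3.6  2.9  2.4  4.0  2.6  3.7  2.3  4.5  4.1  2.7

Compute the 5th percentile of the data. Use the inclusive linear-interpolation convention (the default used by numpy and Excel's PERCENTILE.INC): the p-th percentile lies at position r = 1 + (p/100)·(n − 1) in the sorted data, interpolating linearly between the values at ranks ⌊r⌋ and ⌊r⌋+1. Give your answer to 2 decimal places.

2.39

Sorted: 2.3, 2.4, 2.5, 2.6, 2.7, 2.9, 3.2, 3.3, 3.5, 3.6, 3.7, 3.8, 4.0, 4.0, 4.1, 4.2, 4.3, 4.5, 4.6.
n = 19.
r = 1 + (5/100)·(19 − 1) = 1 + 0.9 = 1.9.
Rank 1 is 2.3 and rank 2 is 2.4.
Interpolate: 2.3 + 0.9·(2.4 − 2.3) = 2.3 + 0.9·0.1 = 2.39.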